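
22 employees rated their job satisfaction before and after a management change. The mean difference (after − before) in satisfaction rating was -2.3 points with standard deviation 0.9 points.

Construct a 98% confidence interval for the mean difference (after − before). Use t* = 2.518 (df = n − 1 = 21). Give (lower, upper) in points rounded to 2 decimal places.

Paired design: SE = s_d/√n = 0.9/√22 = 0.1919.
t* = 2.518; margin of error = 2.518 × 0.1919 = 0.4832.
-2.3 ± 0.4832 → (-2.78, -1.82).

(-2.78, -1.82)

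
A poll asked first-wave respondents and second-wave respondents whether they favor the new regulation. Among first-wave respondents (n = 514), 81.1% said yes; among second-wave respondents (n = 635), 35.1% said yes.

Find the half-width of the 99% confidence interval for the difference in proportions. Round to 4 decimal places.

The two standard errors are √(0.8110×0.1890/514) = 0.01727 and √(0.3510×0.6490/635) = 0.01894.
Because the samples are independent, SE_diff = √(0.01727² + 0.01894²) = 0.02563.
Using z* = 2.576 for 99%, ME = 2.576 × 0.02563 = 0.06602.

0.0660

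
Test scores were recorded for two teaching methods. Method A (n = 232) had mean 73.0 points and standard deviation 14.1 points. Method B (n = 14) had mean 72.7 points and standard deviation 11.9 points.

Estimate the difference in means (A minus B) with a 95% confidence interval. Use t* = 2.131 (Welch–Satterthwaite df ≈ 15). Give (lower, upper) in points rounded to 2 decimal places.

Standard errors of each mean: 14.1/√232 = 0.9257 and 11.9/√14 = 3.1804.
SE(x̄₁ − x̄₂) = √(0.9257² + 3.1804²) = 3.3124 for independent samples with unequal variances.
With t* = 2.131, the margin is 2.131 × 3.3124 = 7.0587.
x̄₁ − x̄₂ = 73.0 − 72.7 = 0.3000; the interval is 0.3000 ± 7.0587 = (-6.76, 7.36).

(-6.76, 7.36)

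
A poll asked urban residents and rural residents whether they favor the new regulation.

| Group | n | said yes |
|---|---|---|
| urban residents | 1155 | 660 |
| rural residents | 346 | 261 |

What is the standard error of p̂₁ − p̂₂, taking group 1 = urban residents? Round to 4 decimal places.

0.0273

p̂₁ = 660/1155 = 0.5714 and p̂₂ = 261/346 = 0.7543.
SE₁ = √(p̂₁(1−p̂₁)/n₁) = √(0.5714·0.4286/1155) = 0.01456; SE₂ = √(0.7543·0.2457/346) = 0.02314.
Independent samples: SE of the difference = √(SE₁² + SE₂²) = √(0.0002119936 + 0.0005354596) = 0.02734.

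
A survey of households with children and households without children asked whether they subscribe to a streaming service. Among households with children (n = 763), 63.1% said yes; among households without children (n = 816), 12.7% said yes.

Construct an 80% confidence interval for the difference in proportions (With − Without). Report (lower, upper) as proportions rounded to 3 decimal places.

(0.477, 0.531)

The two standard errors are √(0.6310×0.3690/763) = 0.01747 and √(0.1270×0.8730/816) = 0.01166.
Because the samples are independent, SE_diff = √(0.01747² + 0.01166²) = 0.02100.
Using z* = 1.282 for 80%, ME = 1.282 × 0.02100 = 0.02692.
p̂₁ − p̂₂ = 0.5040; interval 0.5040 ± 0.02692 gives (0.477, 0.531).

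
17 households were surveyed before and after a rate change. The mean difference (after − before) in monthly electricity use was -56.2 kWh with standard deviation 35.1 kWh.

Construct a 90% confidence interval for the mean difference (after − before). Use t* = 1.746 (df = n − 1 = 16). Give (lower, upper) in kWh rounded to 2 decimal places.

(-71.06, -41.34)

Paired design: SE = s_d/√n = 35.1/√17 = 8.5130.
t* = 1.746; margin of error = 1.746 × 8.5130 = 14.8637.
-56.2 ± 14.8637 → (-71.06, -41.34).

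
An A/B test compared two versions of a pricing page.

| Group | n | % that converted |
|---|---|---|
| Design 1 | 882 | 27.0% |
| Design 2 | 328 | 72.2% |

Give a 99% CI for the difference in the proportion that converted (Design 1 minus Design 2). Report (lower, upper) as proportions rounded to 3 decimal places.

The two standard errors are √(0.2700×0.7300/882) = 0.01495 and √(0.7220×0.2780/328) = 0.02474.
Because the samples are independent, SE_diff = √(0.01495² + 0.02474²) = 0.02891.
Using z* = 2.576 for 99%, ME = 2.576 × 0.02891 = 0.07447.
p̂₁ − p̂₂ = -0.4520; interval -0.4520 ± 0.07447 gives (-0.526, -0.378).

(-0.526, -0.378)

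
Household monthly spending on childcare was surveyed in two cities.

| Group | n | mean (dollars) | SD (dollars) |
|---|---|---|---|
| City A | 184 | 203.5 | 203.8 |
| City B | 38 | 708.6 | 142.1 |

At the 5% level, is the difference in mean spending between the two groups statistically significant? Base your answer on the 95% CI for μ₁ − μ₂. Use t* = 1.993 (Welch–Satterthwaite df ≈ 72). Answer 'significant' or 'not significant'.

Per-group SEs: s₁/√n₁ = 203.8/√184 = 15.0243, s₂/√n₂ = 142.1/√38 = 23.0517.
Unpooled SE of the difference: √(225.72959049 + 531.38087289) = 27.5156.
Margin of error = t* · SE = 1.993 × 27.5156 = 54.8386.
x̄₁ − x̄₂ = 203.5 − 708.6 = -505.1000.
CI: -505.1000 ± 54.8386 = (-559.9386, -450.2614).
The interval (-559.9386, -450.2614) does not contain 0, so the difference is significant.

significant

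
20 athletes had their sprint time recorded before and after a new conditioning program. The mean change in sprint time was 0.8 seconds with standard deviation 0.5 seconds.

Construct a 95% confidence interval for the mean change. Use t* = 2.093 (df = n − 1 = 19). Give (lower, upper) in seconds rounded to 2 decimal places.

This is a matched-pairs design, so SE = s_d/√n = 0.5/√20 = 0.1118.
Margin = 2.093 × 0.1118 = 0.2340; the interval is 0.8 ± 0.2340 = (0.57, 1.03).

(0.57, 1.03)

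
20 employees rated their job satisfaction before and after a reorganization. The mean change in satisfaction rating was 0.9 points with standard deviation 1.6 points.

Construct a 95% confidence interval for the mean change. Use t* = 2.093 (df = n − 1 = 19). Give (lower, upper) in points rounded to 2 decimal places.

Paired design: SE = s_d/√n = 1.6/√20 = 0.3578.
t* = 2.093; margin of error = 2.093 × 0.3578 = 0.7489.
0.9 ± 0.7489 → (0.15, 1.65).

(0.15, 1.65)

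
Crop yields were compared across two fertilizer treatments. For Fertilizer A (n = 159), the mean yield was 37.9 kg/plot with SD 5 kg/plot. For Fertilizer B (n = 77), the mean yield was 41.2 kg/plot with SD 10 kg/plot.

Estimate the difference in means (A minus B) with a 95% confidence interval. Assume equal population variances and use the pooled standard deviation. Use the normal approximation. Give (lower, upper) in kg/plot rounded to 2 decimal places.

Pooled variance s_p² = [158·5² + 76·10²] / (159+77−2) = 49.3590, so s_p = 7.0256.
SE_diff = s_p·√(1/n₁ + 1/n₂) = 7.0256·√(1/159 + 1/77) = 0.9754.
z* = 1.960; margin = 1.960 × 0.9754 = 1.9118.
Difference = 37.9 − 41.2 = -3.3000.
-3.3000 ± 1.9118 → (-5.21, -1.39).

(-5.21, -1.39)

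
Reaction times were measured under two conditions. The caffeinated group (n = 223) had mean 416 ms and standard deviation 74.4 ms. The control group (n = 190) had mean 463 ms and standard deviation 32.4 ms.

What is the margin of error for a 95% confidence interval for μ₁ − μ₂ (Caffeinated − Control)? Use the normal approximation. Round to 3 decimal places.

10.797

Per-group SEs: s₁/√n₁ = 74.4/√223 = 4.9822, s₂/√n₂ = 32.4/√190 = 2.3505.
Unpooled SE of the difference: √(24.82231684 + 5.52485025) = 5.5088.
Margin of error = z* · SE = 1.960 × 5.5088 = 10.7972.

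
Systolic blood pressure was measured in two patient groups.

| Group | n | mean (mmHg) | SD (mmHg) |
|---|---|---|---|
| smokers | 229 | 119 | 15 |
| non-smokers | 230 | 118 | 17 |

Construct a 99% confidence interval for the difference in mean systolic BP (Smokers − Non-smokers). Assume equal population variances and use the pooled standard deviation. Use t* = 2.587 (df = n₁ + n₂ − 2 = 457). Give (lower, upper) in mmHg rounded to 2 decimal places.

(-2.87, 4.87)

Pooled variance s_p² = [228·15² + 229·17²] / (229+230−2) = 257.0700, so s_p = 16.0334.
SE_diff = s_p·√(1/n₁ + 1/n₂) = 16.0334·√(1/229 + 1/230) = 1.4968.
t* = 2.587; margin = 2.587 × 1.4968 = 3.8722.
Difference = 119 − 118 = 1.0000.
1.0000 ± 3.8722 → (-2.87, 4.87).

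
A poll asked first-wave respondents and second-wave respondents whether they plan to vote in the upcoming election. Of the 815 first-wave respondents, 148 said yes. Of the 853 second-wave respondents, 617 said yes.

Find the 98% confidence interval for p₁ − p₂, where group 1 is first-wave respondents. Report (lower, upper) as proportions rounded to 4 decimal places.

(-0.5892, -0.4942)

p̂₁ = 148/815 = 0.1816 and p̂₂ = 617/853 = 0.7233.
SE₁ = √(p̂₁(1−p̂₁)/n₁) = √(0.1816·0.8184/815) = 0.01350; SE₂ = √(0.7233·0.2767/853) = 0.01532.
Independent samples: SE of the difference = √(SE₁² + SE₂²) = √(0.00018225 + 0.0002347024) = 0.02042.
z* for 98% confidence is 2.326, so the margin of error is 2.326 × 0.02042 = 0.04750.
Point estimate p̂₁ − p̂₂ = 0.1816 − 0.7233 = -0.5417.
-0.5417 ± 0.04750 → (-0.5892, -0.4942).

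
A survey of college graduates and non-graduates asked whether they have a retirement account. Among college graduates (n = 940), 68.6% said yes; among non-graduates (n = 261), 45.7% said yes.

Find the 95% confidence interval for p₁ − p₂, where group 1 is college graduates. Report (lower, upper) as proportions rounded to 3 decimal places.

(0.162, 0.296)

Each SE is √(p̂(1−p̂)/n): √(0.6860·0.3140/940) = 0.01514 and √(0.4570·0.5430/261) = 0.03083.
SE(p̂₁ − p̂₂) = √(SE₁² + SE₂²) = √(0.0002292196 + 0.0009504889) = 0.03435, since the two samples are independent.
At 95% confidence z* = 1.960; margin = 1.960 × 0.03435 = 0.06733.
The difference is 0.6860 − 0.4570 = 0.2290, so the interval is 0.2290 ± 0.06733 = (0.162, 0.296).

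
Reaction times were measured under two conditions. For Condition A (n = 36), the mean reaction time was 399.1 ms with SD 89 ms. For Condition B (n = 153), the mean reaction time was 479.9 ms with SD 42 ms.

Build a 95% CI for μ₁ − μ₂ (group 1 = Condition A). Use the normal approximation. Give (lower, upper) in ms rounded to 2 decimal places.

(-110.63, -50.97)

Per-group SEs: s₁/√n₁ = 89/√36 = 14.8333, s₂/√n₂ = 42/√153 = 3.3955.
Unpooled SE of the difference: √(220.02678889 + 11.52942025) = 15.2170.
Margin of error = z* · SE = 1.960 × 15.2170 = 29.8253.
x̄₁ − x̄₂ = 399.1 − 479.9 = -80.8000.
CI: -80.8000 ± 29.8253 = (-110.63, -50.97).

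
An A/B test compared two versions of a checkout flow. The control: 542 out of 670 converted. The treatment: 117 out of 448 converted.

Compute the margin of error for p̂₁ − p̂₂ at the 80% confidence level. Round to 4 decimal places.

0.0330

First, p̂₁ = 542/670 = 0.8090; p̂₂ = 117/448 = 0.2612.
The two standard errors are √(0.8090×0.1910/670) = 0.01519 and √(0.2612×0.7388/448) = 0.02075.
Because the samples are independent, SE_diff = √(0.01519² + 0.02075²) = 0.02572.
Using z* = 1.282 for 80%, ME = 1.282 × 0.02572 = 0.03297.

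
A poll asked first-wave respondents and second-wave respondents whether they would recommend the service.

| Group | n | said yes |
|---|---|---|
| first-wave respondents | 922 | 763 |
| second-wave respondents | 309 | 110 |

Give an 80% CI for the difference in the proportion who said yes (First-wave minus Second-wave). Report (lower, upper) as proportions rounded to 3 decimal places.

(0.433, 0.510)

Sample proportions: 763/922 = 0.8275, 110/309 = 0.3560.
Each SE is √(p̂(1−p̂)/n): √(0.8275·0.1725/922) = 0.01244 and √(0.3560·0.6440/309) = 0.02724.
SE(p̂₁ − p̂₂) = √(SE₁² + SE₂²) = √(0.0001547536 + 0.0007420176) = 0.02995, since the two samples are independent.
At 80% confidence z* = 1.282; margin = 1.282 × 0.02995 = 0.03840.
The difference is 0.8275 − 0.3560 = 0.4715, so the interval is 0.4715 ± 0.03840 = (0.433, 0.510).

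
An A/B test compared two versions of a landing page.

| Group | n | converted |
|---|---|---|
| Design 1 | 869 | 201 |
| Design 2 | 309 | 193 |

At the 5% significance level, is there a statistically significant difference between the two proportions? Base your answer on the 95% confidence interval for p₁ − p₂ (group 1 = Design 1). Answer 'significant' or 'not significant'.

First, p̂₁ = 201/869 = 0.2313; p̂₂ = 193/309 = 0.6246.
The two standard errors are √(0.2313×0.7687/869) = 0.01430 and √(0.6246×0.3754/309) = 0.02755.
Because the samples are independent, SE_diff = √(0.01430² + 0.02755²) = 0.03104.
Using z* = 1.960 for 95%, ME = 1.960 × 0.03104 = 0.06084.
p̂₁ − p̂₂ = -0.3933; interval -0.3933 ± 0.06084 gives (-0.45414, -0.33246).
The interval (-0.45414, -0.33246) does not contain 0, so the difference is significant.

significant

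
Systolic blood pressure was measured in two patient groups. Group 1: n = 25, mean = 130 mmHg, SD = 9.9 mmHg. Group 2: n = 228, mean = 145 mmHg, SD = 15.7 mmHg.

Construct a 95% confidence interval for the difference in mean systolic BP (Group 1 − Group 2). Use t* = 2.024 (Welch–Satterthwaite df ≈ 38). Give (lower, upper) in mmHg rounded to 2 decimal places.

SE₁ = s₁/√n₁ = 9.9/√25 = 1.9800; SE₂ = 15.7/√228 = 1.0398.
Independent samples, unequal variances: SE_diff = √(SE₁² + SE₂²) = √(3.9204 + 1.08118404) = 2.2364.
t* = 2.024, so margin of error = 2.024 × 2.2364 = 4.5265.
Difference in means = 130 − 145 = -15.0000.
-15.0000 ± 4.5265 → (-19.53, -10.47).

(-19.53, -10.47)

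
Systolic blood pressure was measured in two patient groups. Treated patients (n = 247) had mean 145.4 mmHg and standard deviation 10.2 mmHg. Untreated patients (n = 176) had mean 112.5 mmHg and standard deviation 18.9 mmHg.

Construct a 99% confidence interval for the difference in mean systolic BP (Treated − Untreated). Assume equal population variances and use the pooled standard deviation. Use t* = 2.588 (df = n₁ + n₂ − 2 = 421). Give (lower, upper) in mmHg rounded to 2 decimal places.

Pooled variance s_p² = [246·10.2² + 175·18.9²] / (247+176−2) = 209.2769, so s_p = 14.4664.
SE_diff = s_p·√(1/n₁ + 1/n₂) = 14.4664·√(1/247 + 1/176) = 1.4270.
t* = 2.588; margin = 2.588 × 1.4270 = 3.6931.
Difference = 145.4 − 112.5 = 32.9000.
32.9000 ± 3.6931 → (29.21, 36.59).

(29.21, 36.59)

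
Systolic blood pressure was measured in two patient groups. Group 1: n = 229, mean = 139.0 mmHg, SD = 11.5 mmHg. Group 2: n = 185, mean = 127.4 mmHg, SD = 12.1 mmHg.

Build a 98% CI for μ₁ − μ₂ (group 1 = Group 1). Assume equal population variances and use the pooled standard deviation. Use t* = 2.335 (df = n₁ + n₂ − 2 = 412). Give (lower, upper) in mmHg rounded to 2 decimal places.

Pooled variance s_p² = [228·11.5² + 184·12.1²] / (229+185−2) = 138.5739, so s_p = 11.7717.
SE_diff = s_p·√(1/n₁ + 1/n₂) = 11.7717·√(1/229 + 1/185) = 1.1637.
t* = 2.335; margin = 2.335 × 1.1637 = 2.7172.
Difference = 139.0 − 127.4 = 11.6000.
11.6000 ± 2.7172 → (8.88, 14.32).

(8.88, 14.32)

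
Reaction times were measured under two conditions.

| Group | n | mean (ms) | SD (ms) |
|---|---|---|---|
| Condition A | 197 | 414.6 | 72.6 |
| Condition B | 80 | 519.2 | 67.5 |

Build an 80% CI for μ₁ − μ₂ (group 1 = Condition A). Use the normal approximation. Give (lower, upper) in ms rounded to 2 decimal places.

(-116.33, -92.87)

Standard errors of each mean: 72.6/√197 = 5.1725 and 67.5/√80 = 7.5467.
SE(x̄₁ − x̄₂) = √(5.1725² + 7.5467²) = 9.1492 for independent samples with unequal variances.
With z* = 1.282, the margin is 1.282 × 9.1492 = 11.7293.
x̄₁ − x̄₂ = 414.6 − 519.2 = -104.6000; the interval is -104.6000 ± 11.7293 = (-116.33, -92.87).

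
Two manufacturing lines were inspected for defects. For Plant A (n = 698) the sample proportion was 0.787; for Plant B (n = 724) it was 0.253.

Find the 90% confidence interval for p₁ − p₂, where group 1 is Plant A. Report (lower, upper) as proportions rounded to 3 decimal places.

The two standard errors are √(0.7870×0.2130/698) = 0.01550 and √(0.2530×0.7470/724) = 0.01616.
Because the samples are independent, SE_diff = √(0.01550² + 0.01616²) = 0.02239.
Using z* = 1.645 for 90%, ME = 1.645 × 0.02239 = 0.03683.
p̂₁ − p̂₂ = 0.5340; interval 0.5340 ± 0.03683 gives (0.497, 0.571).

(0.497, 0.571)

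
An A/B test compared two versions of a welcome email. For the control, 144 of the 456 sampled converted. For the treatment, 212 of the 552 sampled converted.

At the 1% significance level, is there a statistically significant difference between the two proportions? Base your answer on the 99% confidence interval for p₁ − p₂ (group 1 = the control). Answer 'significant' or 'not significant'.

Sample proportions: 144/456 = 0.3158, 212/552 = 0.3841.
Each SE is √(p̂(1−p̂)/n): √(0.3158·0.6842/456) = 0.02177 and √(0.3841·0.6159/552) = 0.02070.
SE(p̂₁ − p̂₂) = √(SE₁² + SE₂²) = √(0.0004739329 + 0.00042849) = 0.03004, since the two samples are independent.
At 99% confidence z* = 2.576; margin = 2.576 × 0.03004 = 0.07738.
The difference is 0.3158 − 0.3841 = -0.0683, so the interval is -0.0683 ± 0.07738 = (-0.14568, 0.00908).
The interval (-0.14568, 0.00908) contains 0, so the difference is not significant.

not significant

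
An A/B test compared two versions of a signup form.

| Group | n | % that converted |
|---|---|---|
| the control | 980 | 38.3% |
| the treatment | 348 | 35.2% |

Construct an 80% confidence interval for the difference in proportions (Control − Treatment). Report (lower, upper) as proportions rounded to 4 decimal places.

Each SE is √(p̂(1−p̂)/n): √(0.3830·0.6170/980) = 0.01553 and √(0.3520·0.6480/348) = 0.02560.
SE(p̂₁ − p̂₂) = √(SE₁² + SE₂²) = √(0.0002411809 + 0.00065536) = 0.02994, since the two samples are independent.
At 80% confidence z* = 1.282; margin = 1.282 × 0.02994 = 0.03838.
The difference is 0.3830 − 0.3520 = 0.0310, so the interval is 0.0310 ± 0.03838 = (-0.0074, 0.0694).

(-0.0074, 0.0694)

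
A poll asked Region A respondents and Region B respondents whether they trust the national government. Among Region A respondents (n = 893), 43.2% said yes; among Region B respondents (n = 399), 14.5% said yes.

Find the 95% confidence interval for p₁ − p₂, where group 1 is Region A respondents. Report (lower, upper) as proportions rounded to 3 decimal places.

SE₁ = √(p̂₁(1−p̂₁)/n₁) = √(0.4320·0.5680/893) = 0.01658; SE₂ = √(0.1450·0.8550/399) = 0.01763.
Independent samples: SE of the difference = √(SE₁² + SE₂²) = √(0.0002748964 + 0.0003108169) = 0.02420.
z* for 95% confidence is 1.960, so the margin of error is 1.960 × 0.02420 = 0.04743.
Point estimate p̂₁ − p̂₂ = 0.4320 − 0.1450 = 0.2870.
0.2870 ± 0.04743 → (0.240, 0.334).

(0.240, 0.334)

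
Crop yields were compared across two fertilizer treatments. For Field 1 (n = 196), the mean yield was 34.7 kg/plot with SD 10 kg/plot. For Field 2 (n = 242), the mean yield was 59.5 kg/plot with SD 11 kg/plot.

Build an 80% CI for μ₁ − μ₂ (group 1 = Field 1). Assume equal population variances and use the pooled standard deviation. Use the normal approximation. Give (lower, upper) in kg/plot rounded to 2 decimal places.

(-26.10, -23.50)

s_p = √[((n₁−1)s₁² + (n₂−1)s₂²)/(n₁+n₂−2)] = √[(195·10² + 241·11²)/436] = 10.5645.
SE = 10.5645·√(1/196 + 1/242) = 1.0152.
With z* = 1.282, margin = 1.282 × 1.0152 = 1.3015.
x̄₁ − x̄₂ = 34.7 − 59.5 = -24.8000; interval -24.8000 ± 1.3015 = (-26.10, -23.50).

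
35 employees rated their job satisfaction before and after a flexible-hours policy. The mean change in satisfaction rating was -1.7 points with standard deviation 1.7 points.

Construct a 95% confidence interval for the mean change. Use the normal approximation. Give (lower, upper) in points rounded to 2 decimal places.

(-2.26, -1.14)

This is a matched-pairs design, so SE = s_d/√n = 1.7/√35 = 0.2874.
Margin = 1.960 × 0.2874 = 0.5633; the interval is -1.7 ± 0.5633 = (-2.26, -1.14).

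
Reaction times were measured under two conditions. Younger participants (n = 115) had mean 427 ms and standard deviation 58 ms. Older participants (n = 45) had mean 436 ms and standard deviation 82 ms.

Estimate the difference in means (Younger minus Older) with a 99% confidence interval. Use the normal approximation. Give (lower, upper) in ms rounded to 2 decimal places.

Standard errors of each mean: 58/√115 = 5.4085 and 82/√45 = 12.2238.
SE(x̄₁ − x̄₂) = √(5.4085² + 12.2238²) = 13.3669 for independent samples with unequal variances.
With z* = 2.576, the margin is 2.576 × 13.3669 = 34.4331.
x̄₁ − x̄₂ = 427 − 436 = -9.0000; the interval is -9.0000 ± 34.4331 = (-43.43, 25.43).

(-43.43, 25.43)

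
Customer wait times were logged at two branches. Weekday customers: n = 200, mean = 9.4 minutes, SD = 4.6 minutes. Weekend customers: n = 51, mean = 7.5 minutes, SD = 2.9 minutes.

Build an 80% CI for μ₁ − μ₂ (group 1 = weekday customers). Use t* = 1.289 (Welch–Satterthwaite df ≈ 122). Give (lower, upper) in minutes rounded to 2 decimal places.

(1.23, 2.57)

SE₁ = s₁/√n₁ = 4.6/√200 = 0.3253; SE₂ = 2.9/√51 = 0.4061.
Independent samples, unequal variances: SE_diff = √(SE₁² + SE₂²) = √(0.10582009 + 0.16491721) = 0.5203.
t* = 1.289, so margin of error = 1.289 × 0.5203 = 0.6707.
Difference in means = 9.4 − 7.5 = 1.9000.
1.9000 ± 0.6707 → (1.23, 2.57).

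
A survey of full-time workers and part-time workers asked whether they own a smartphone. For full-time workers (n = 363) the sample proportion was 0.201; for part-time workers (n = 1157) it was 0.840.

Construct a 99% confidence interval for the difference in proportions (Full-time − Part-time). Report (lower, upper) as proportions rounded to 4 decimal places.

(-0.6999, -0.5781)

The two standard errors are √(0.2010×0.7990/363) = 0.02103 and √(0.8400×0.1600/1157) = 0.01078.
Because the samples are independent, SE_diff = √(0.02103² + 0.01078²) = 0.02363.
Using z* = 2.576 for 99%, ME = 2.576 × 0.02363 = 0.06087.
p̂₁ − p̂₂ = -0.6390; interval -0.6390 ± 0.06087 gives (-0.6999, -0.5781).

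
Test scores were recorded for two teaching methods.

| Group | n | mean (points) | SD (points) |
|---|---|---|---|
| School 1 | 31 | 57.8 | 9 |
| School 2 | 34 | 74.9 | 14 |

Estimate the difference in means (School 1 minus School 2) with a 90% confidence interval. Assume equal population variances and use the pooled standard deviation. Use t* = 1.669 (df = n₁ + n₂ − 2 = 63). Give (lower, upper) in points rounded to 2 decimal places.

(-22.03, -12.17)

s_p = √[((n₁−1)s₁² + (n₂−1)s₂²)/(n₁+n₂−2)] = √[(30·9² + 33·14²)/63] = 11.8844.
SE = 11.8844·√(1/31 + 1/34) = 2.9513.
With t* = 1.669, margin = 1.669 × 2.9513 = 4.9257.
x̄₁ − x̄₂ = 57.8 − 74.9 = -17.1000; interval -17.1000 ± 4.9257 = (-22.03, -12.17).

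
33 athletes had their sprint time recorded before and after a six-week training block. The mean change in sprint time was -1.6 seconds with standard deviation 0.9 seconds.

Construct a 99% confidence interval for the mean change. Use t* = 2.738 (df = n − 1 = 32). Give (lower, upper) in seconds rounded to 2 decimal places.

(-2.03, -1.17)

Paired design: SE = s_d/√n = 0.9/√33 = 0.1567.
t* = 2.738; margin of error = 2.738 × 0.1567 = 0.4290.
-1.6 ± 0.4290 → (-2.03, -1.17).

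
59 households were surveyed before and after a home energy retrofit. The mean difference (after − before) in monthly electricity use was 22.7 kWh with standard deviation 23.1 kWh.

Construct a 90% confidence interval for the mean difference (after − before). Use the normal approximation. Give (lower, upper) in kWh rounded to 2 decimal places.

This is a matched-pairs design, so SE = s_d/√n = 23.1/√59 = 3.0074.
Margin = 1.645 × 3.0074 = 4.9472; the interval is 22.7 ± 4.9472 = (17.75, 27.65).

(17.75, 27.65)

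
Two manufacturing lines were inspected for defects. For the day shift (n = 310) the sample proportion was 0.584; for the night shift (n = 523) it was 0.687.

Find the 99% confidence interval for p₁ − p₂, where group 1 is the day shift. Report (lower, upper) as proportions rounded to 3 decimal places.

(-0.192, -0.014)

SE₁ = √(p̂₁(1−p̂₁)/n₁) = √(0.5840·0.4160/310) = 0.02799; SE₂ = √(0.6870·0.3130/523) = 0.02028.
Independent samples: SE of the difference = √(SE₁² + SE₂²) = √(0.0007834401 + 0.0004112784) = 0.03456.
z* for 99% confidence is 2.576, so the margin of error is 2.576 × 0.03456 = 0.08903.
Point estimate p̂₁ − p̂₂ = 0.5840 − 0.6870 = -0.1030.
-0.1030 ± 0.08903 → (-0.192, -0.014).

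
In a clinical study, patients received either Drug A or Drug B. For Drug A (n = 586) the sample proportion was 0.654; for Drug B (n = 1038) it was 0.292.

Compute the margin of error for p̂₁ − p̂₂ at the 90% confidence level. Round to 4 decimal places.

SE₁ = √(p̂₁(1−p̂₁)/n₁) = √(0.6540·0.3460/586) = 0.01965; SE₂ = √(0.2920·0.7080/1038) = 0.01411.
Independent samples: SE of the difference = √(SE₁² + SE₂²) = √(0.0003861225 + 0.0001990921) = 0.02419.
z* for 90% confidence is 1.645, so the margin of error is 1.645 × 0.02419 = 0.03979.

0.0398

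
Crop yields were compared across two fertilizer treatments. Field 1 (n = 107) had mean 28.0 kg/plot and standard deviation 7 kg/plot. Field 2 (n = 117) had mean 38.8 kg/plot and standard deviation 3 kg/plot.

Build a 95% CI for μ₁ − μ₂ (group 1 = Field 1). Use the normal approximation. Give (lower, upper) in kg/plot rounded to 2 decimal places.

SE₁ = s₁/√n₁ = 7/√107 = 0.6767; SE₂ = 3/√117 = 0.2774.
Independent samples, unequal variances: SE_diff = √(SE₁² + SE₂²) = √(0.45792289 + 0.07695076) = 0.7314.
z* = 1.960, so margin of error = 1.960 × 0.7314 = 1.4335.
Difference in means = 28.0 − 38.8 = -10.8000.
-10.8000 ± 1.4335 → (-12.23, -9.37).

(-12.23, -9.37)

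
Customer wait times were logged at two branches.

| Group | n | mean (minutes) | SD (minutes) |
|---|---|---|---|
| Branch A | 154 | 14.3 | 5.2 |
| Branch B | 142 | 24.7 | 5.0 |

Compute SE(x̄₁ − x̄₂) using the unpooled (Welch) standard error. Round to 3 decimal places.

Standard errors of each mean: 5.2/√154 = 0.4190 and 5.0/√142 = 0.4196.
SE(x̄₁ − x̄₂) = √(0.4190² + 0.4196²) = 0.5930 for independent samples with unequal variances.

0.593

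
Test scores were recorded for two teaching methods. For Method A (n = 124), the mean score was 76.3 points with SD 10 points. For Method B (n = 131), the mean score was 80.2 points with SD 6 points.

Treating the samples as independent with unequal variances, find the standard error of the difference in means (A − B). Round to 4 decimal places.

1.0398

SE₁ = s₁/√n₁ = 10/√124 = 0.8980; SE₂ = 6/√131 = 0.5242.
Independent samples, unequal variances: SE_diff = √(SE₁² + SE₂²) = √(0.806404 + 0.27478564) = 1.0398.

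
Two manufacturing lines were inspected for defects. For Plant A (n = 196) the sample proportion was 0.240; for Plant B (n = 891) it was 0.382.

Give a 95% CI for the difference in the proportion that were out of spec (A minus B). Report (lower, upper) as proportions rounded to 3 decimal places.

SE₁ = √(p̂₁(1−p̂₁)/n₁) = √(0.2400·0.7600/196) = 0.03051; SE₂ = √(0.3820·0.6180/891) = 0.01628.
Independent samples: SE of the difference = √(SE₁² + SE₂²) = √(0.0009308601 + 0.0002650384) = 0.03458.
z* for 95% confidence is 1.960, so the margin of error is 1.960 × 0.03458 = 0.06778.
Point estimate p̂₁ − p̂₂ = 0.2400 − 0.3820 = -0.1420.
-0.1420 ± 0.06778 → (-0.210, -0.074).

(-0.210, -0.074)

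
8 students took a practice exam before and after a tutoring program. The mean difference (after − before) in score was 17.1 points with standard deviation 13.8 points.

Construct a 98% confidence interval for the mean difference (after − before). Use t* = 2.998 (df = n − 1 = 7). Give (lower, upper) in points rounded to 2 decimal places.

Paired design: SE = s_d/√n = 13.8/√8 = 4.8790.
t* = 2.998; margin of error = 2.998 × 4.8790 = 14.6272.
17.1 ± 14.6272 → (2.47, 31.73).

(2.47, 31.73)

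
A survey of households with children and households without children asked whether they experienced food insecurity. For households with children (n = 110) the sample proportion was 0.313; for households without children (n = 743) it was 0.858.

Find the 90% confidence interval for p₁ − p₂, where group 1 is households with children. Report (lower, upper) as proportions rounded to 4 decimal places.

Each SE is √(p̂(1−p̂)/n): √(0.3130·0.6870/110) = 0.04421 and √(0.8580·0.1420/743) = 0.01281.
SE(p̂₁ − p̂₂) = √(SE₁² + SE₂²) = √(0.0019545241 + 0.0001640961) = 0.04603, since the two samples are independent.
At 90% confidence z* = 1.645; margin = 1.645 × 0.04603 = 0.07572.
The difference is 0.3130 − 0.8580 = -0.5450, so the interval is -0.5450 ± 0.07572 = (-0.6207, -0.4693).

(-0.6207, -0.4693)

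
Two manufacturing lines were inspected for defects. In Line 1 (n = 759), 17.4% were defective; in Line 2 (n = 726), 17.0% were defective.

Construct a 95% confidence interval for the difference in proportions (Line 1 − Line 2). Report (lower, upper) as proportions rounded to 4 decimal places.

(-0.0344, 0.0424)

Each SE is √(p̂(1−p̂)/n): √(0.1740·0.8260/759) = 0.01376 and √(0.1700·0.8300/726) = 0.01394.
SE(p̂₁ − p̂₂) = √(SE₁² + SE₂²) = √(0.0001893376 + 0.0001943236) = 0.01959, since the two samples are independent.
At 95% confidence z* = 1.960; margin = 1.960 × 0.01959 = 0.03840.
The difference is 0.1740 − 0.1700 = 0.0040, so the interval is 0.0040 ± 0.03840 = (-0.0344, 0.0424).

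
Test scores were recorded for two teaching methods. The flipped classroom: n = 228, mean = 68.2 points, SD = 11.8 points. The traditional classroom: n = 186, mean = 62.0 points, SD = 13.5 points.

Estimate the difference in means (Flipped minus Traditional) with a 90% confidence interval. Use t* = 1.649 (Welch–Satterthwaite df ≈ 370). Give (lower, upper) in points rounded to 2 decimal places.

(4.12, 8.28)

Per-group SEs: s₁/√n₁ = 11.8/√228 = 0.7815, s₂/√n₂ = 13.5/√186 = 0.9899.
Unpooled SE of the difference: √(0.61074225 + 0.97990201) = 1.2612.
Margin of error = t* · SE = 1.649 × 1.2612 = 2.0797.
x̄₁ − x̄₂ = 68.2 − 62.0 = 6.2000.
CI: 6.2000 ± 2.0797 = (4.12, 8.28).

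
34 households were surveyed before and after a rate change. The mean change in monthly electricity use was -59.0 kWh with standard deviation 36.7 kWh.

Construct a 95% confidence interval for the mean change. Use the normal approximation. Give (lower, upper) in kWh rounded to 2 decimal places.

Paired design: SE = s_d/√n = 36.7/√34 = 6.2940.
z* = 1.960; margin of error = 1.960 × 6.2940 = 12.3362.
-59.0 ± 12.3362 → (-71.34, -46.66).

(-71.34, -46.66)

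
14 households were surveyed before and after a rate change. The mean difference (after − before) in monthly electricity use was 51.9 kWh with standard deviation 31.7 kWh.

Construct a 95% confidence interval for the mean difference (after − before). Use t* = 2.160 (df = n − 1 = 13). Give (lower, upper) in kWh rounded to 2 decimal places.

(33.60, 70.20)

This is a matched-pairs design, so SE = s_d/√n = 31.7/√14 = 8.4722.
Margin = 2.160 × 8.4722 = 18.3000; the interval is 51.9 ± 18.3000 = (33.60, 70.20).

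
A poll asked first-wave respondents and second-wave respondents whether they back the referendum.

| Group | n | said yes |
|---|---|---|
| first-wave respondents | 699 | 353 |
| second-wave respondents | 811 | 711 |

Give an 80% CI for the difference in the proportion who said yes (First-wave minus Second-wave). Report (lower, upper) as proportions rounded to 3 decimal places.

First, p̂₁ = 353/699 = 0.5050; p̂₂ = 711/811 = 0.8767.
The two standard errors are √(0.5050×0.4950/699) = 0.01891 and √(0.8767×0.1233/811) = 0.01155.
Because the samples are independent, SE_diff = √(0.01891² + 0.01155²) = 0.02216.
Using z* = 1.282 for 80%, ME = 1.282 × 0.02216 = 0.02841.
p̂₁ − p̂₂ = -0.3717; interval -0.3717 ± 0.02841 gives (-0.400, -0.343).

(-0.400, -0.343)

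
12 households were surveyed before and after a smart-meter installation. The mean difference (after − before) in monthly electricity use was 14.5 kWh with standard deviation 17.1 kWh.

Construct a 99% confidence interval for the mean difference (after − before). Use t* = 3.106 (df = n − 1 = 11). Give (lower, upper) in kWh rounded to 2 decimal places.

This is a matched-pairs design, so SE = s_d/√n = 17.1/√12 = 4.9363.
Margin = 3.106 × 4.9363 = 15.3321; the interval is 14.5 ± 15.3321 = (-0.83, 29.83).

(-0.83, 29.83)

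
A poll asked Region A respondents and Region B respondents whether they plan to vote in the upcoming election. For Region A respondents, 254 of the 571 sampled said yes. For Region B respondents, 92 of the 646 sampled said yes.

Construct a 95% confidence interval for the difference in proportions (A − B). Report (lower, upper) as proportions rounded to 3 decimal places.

(0.254, 0.351)

First, p̂₁ = 254/571 = 0.4448; p̂₂ = 92/646 = 0.1424.
The two standard errors are √(0.4448×0.5552/571) = 0.02080 and √(0.1424×0.8576/646) = 0.01375.
Because the samples are independent, SE_diff = √(0.02080² + 0.01375²) = 0.02493.
Using z* = 1.960 for 95%, ME = 1.960 × 0.02493 = 0.04886.
p̂₁ − p̂₂ = 0.3024; interval 0.3024 ± 0.04886 gives (0.254, 0.351).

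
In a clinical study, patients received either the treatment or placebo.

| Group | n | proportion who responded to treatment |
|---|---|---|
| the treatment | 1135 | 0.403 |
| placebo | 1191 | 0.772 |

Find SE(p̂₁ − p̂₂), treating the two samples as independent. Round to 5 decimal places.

0.01897

SE₁ = √(p̂₁(1−p̂₁)/n₁) = √(0.4030·0.5970/1135) = 0.01456; SE₂ = √(0.7720·0.2280/1191) = 0.01216.
Independent samples: SE of the difference = √(SE₁² + SE₂²) = √(0.0002119936 + 0.0001478656) = 0.01897.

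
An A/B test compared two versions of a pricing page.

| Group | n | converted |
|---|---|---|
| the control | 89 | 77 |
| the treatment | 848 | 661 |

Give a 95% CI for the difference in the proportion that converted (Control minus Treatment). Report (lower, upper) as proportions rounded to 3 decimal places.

First, p̂₁ = 77/89 = 0.8652; p̂₂ = 661/848 = 0.7795.
The two standard errors are √(0.8652×0.1348/89) = 0.03620 and √(0.7795×0.2205/848) = 0.01424.
Because the samples are independent, SE_diff = √(0.03620² + 0.01424²) = 0.03890.
Using z* = 1.960 for 95%, ME = 1.960 × 0.03890 = 0.07624.
p̂₁ − p̂₂ = 0.0857; interval 0.0857 ± 0.07624 gives (0.009, 0.162).

(0.009, 0.162)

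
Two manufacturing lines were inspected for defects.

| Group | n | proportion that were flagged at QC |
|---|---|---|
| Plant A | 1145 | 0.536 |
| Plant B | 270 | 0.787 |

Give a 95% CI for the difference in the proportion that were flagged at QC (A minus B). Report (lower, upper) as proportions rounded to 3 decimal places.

The two standard errors are √(0.5360×0.4640/1145) = 0.01474 and √(0.7870×0.2130/270) = 0.02492.
Because the samples are independent, SE_diff = √(0.01474² + 0.02492²) = 0.02895.
Using z* = 1.960 for 95%, ME = 1.960 × 0.02895 = 0.05674.
p̂₁ − p̂₂ = -0.2510; interval -0.2510 ± 0.05674 gives (-0.308, -0.194).

(-0.308, -0.194)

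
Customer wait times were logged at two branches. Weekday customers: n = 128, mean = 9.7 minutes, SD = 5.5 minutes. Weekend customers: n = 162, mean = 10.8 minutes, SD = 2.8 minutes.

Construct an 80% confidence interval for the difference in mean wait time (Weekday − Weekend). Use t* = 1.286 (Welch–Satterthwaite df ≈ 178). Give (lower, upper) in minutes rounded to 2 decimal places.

Standard errors of each mean: 5.5/√128 = 0.4861 and 2.8/√162 = 0.2200.
SE(x̄₁ − x̄₂) = √(0.4861² + 0.2200²) = 0.5336 for independent samples with unequal variances.
With t* = 1.286, the margin is 1.286 × 0.5336 = 0.6862.
x̄₁ − x̄₂ = 9.7 − 10.8 = -1.1000; the interval is -1.1000 ± 0.6862 = (-1.79, -0.41).

(-1.79, -0.41)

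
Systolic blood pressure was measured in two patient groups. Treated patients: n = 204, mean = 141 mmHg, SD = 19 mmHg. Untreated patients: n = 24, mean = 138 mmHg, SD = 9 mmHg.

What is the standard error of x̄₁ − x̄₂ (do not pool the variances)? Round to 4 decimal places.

2.2682

Per-group SEs: s₁/√n₁ = 19/√204 = 1.3303, s₂/√n₂ = 9/√24 = 1.8371.
Unpooled SE of the difference: √(1.76969809 + 3.37493641) = 2.2682.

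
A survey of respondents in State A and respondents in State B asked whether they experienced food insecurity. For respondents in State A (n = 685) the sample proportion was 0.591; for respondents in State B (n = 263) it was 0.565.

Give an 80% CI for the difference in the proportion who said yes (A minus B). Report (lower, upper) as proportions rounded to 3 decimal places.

Each SE is √(p̂(1−p̂)/n): √(0.5910·0.4090/685) = 0.01878 and √(0.5650·0.4350/263) = 0.03057.
SE(p̂₁ − p̂₂) = √(SE₁² + SE₂²) = √(0.0003526884 + 0.0009345249) = 0.03588, since the two samples are independent.
At 80% confidence z* = 1.282; margin = 1.282 × 0.03588 = 0.04600.
The difference is 0.5910 − 0.5650 = 0.0260, so the interval is 0.0260 ± 0.04600 = (-0.020, 0.072).

(-0.020, 0.072)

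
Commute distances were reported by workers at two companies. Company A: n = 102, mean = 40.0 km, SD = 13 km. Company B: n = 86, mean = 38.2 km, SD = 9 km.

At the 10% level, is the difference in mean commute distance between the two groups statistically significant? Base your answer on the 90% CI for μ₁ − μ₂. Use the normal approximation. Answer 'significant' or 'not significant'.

not significant

SE₁ = s₁/√n₁ = 13/√102 = 1.2872; SE₂ = 9/√86 = 0.9705.
Independent samples, unequal variances: SE_diff = √(SE₁² + SE₂²) = √(1.65688384 + 0.94187025) = 1.6121.
z* = 1.645, so margin of error = 1.645 × 1.6121 = 2.6519.
Difference in means = 40.0 − 38.2 = 1.8000.
1.8000 ± 2.6519 → (-0.8519, 4.4519).
The interval (-0.8519, 4.4519) contains 0, so the difference is not significant.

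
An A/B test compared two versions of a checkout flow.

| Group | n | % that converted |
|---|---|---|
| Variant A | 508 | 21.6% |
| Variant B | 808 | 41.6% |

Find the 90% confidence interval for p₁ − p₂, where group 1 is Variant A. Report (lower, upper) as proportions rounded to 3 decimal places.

(-0.241, -0.159)

Each SE is √(p̂(1−p̂)/n): √(0.2160·0.7840/508) = 0.01826 and √(0.4160·0.5840/808) = 0.01734.
SE(p̂₁ − p̂₂) = √(SE₁² + SE₂²) = √(0.0003334276 + 0.0003006756) = 0.02518, since the two samples are independent.
At 90% confidence z* = 1.645; margin = 1.645 × 0.02518 = 0.04142.
The difference is 0.2160 − 0.4160 = -0.2000, so the interval is -0.2000 ± 0.04142 = (-0.241, -0.159).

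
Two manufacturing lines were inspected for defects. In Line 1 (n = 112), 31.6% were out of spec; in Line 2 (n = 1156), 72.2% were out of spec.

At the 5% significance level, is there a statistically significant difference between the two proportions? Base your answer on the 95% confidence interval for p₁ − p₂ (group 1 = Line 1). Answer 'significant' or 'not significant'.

The two standard errors are √(0.3160×0.6840/112) = 0.04393 and √(0.7220×0.2780/1156) = 0.01318.
Because the samples are independent, SE_diff = √(0.04393² + 0.01318²) = 0.04586.
Using z* = 1.960 for 95%, ME = 1.960 × 0.04586 = 0.08989.
p̂₁ − p̂₂ = -0.4060; interval -0.4060 ± 0.08989 gives (-0.49589, -0.31611).
The interval (-0.49589, -0.31611) does not contain 0, so the difference is significant.

significant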